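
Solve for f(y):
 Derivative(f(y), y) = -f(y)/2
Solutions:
 f(y) = C1*exp(-y/2)


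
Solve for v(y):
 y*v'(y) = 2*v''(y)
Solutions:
 v(y) = C1 + C2*erfi(y/2)


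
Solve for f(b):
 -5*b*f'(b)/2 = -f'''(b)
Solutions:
 f(b) = C1 + Integral(C2*airyai(2^(2/3)*5^(1/3)*b/2) + C3*airybi(2^(2/3)*5^(1/3)*b/2), b)


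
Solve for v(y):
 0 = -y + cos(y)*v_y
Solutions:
 v(y) = C1 + Integral(y/cos(y), y)


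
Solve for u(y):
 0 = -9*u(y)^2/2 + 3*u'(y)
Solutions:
 u(y) = -2/(C1 + 3*y)


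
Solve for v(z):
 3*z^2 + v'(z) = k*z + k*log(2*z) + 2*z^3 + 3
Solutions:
 v(z) = C1 + k*z^2/2 + k*z*log(z) - k*z + k*z*log(2) + z^4/2 - z^3 + 3*z


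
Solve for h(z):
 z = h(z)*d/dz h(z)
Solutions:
 h(z) = -sqrt(C1 + z^2)
 h(z) = sqrt(C1 + z^2)


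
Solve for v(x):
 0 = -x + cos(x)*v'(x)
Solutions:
 v(x) = C1 + Integral(x/cos(x), x)


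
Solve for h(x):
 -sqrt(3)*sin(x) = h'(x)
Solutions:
 h(x) = C1 + sqrt(3)*cos(x)


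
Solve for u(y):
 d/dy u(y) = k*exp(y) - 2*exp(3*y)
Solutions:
 u(y) = C1 + k*exp(y) - 2*exp(3*y)/3


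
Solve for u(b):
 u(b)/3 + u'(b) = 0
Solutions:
 u(b) = C1*exp(-b/3)


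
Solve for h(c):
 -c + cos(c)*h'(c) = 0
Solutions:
 h(c) = C1 + Integral(c/cos(c), c)


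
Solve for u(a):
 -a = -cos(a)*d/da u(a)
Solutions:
 u(a) = C1 + Integral(a/cos(a), a)


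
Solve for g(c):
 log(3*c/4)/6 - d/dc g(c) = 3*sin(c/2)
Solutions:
 g(c) = C1 + c*log(c)/6 - c*log(2)/3 - c/6 + c*log(3)/6 + 6*cos(c/2)


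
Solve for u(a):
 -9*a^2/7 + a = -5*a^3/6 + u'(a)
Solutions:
 u(a) = C1 + 5*a^4/24 - 3*a^3/7 + a^2/2


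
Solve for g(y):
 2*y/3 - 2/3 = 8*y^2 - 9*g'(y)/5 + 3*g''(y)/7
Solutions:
 g(y) = C1 + C2*exp(21*y/5) + 40*y^3/27 + 55*y^2/63 + 1040*y/1323


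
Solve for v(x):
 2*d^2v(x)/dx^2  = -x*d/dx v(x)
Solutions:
 v(x) = C1 + C2*erf(x/2)


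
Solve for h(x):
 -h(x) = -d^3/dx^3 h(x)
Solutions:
 h(x) = C3*exp(x) + (C1*sin(sqrt(3)*x/2) + C2*cos(sqrt(3)*x/2))*exp(-x/2)


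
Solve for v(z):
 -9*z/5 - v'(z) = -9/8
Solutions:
 v(z) = C1 - 9*z^2/10 + 9*z/8


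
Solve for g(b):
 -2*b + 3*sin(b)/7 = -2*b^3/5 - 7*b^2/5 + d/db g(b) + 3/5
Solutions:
 g(b) = C1 + b^4/10 + 7*b^3/15 - b^2 - 3*b/5 - 3*cos(b)/7


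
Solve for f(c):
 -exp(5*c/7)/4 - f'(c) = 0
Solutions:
 f(c) = C1 - 7*exp(5*c/7)/20


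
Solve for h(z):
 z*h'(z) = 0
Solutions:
 h(z) = C1


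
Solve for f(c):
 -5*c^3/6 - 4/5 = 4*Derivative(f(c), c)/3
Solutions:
 f(c) = C1 - 5*c^4/32 - 3*c/5


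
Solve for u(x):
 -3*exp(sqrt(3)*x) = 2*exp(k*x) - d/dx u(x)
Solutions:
 u(x) = C1 + sqrt(3)*exp(sqrt(3)*x) + 2*exp(k*x)/k


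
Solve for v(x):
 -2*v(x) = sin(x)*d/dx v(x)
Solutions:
 v(x) = C1*(cos(x) + 1)/(cos(x) - 1)


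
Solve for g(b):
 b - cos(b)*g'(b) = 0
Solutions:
 g(b) = C1 + Integral(b/cos(b), b)


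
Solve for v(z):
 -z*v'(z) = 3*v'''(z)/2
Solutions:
 v(z) = C1 + Integral(C2*airyai(-2^(1/3)*3^(2/3)*z/3) + C3*airybi(-2^(1/3)*3^(2/3)*z/3), z)


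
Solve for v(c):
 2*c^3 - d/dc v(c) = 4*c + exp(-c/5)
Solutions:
 v(c) = C1 + c^4/2 - 2*c^2 + 5*exp(-c/5)


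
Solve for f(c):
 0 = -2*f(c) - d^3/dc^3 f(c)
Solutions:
 f(c) = C3*exp(-2^(1/3)*c) + (C1*sin(2^(1/3)*sqrt(3)*c/2) + C2*cos(2^(1/3)*sqrt(3)*c/2))*exp(2^(1/3)*c/2)


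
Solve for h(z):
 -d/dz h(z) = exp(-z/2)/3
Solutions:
 h(z) = C1 + 2*exp(-z/2)/3


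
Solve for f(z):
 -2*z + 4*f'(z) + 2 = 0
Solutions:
 f(z) = C1 + z^2/4 - z/2


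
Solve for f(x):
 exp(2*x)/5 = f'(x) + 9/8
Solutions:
 f(x) = C1 - 9*x/8 + exp(2*x)/10


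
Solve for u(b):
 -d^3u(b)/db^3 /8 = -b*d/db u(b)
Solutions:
 u(b) = C1 + Integral(C2*airyai(2*b) + C3*airybi(2*b), b)


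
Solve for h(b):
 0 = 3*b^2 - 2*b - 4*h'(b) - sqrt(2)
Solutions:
 h(b) = C1 + b^3/4 - b^2/4 - sqrt(2)*b/4


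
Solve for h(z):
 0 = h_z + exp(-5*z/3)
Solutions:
 h(z) = C1 + 3*exp(-5*z/3)/5


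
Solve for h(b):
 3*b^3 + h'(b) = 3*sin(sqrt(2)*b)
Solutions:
 h(b) = C1 - 3*b^4/4 - 3*sqrt(2)*cos(sqrt(2)*b)/2


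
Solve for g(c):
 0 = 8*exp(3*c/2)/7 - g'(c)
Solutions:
 g(c) = C1 + 16*exp(3*c/2)/21


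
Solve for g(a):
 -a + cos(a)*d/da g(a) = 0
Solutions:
 g(a) = C1 + Integral(a/cos(a), a)


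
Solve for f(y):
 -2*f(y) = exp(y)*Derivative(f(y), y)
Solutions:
 f(y) = C1*exp(2*exp(-y))


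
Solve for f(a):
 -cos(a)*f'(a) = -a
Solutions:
 f(a) = C1 + Integral(a/cos(a), a)


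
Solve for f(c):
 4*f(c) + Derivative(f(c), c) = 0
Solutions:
 f(c) = C1*exp(-4*c)


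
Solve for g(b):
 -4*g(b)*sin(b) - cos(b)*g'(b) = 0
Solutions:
 g(b) = C1*cos(b)^4


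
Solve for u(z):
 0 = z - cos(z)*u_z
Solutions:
 u(z) = C1 + Integral(z/cos(z), z)


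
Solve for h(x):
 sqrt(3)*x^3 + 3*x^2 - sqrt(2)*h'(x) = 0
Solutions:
 h(x) = C1 + sqrt(6)*x^4/8 + sqrt(2)*x^3/2


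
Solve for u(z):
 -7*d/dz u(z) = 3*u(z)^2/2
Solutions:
 u(z) = 14/(C1 + 3*z)


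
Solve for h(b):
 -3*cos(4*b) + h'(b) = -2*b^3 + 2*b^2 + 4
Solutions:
 h(b) = C1 - b^4/2 + 2*b^3/3 + 4*b + 3*sin(4*b)/4


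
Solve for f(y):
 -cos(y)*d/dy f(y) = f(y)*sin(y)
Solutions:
 f(y) = C1*cos(y)


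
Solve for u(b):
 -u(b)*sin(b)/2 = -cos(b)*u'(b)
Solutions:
 u(b) = C1/sqrt(cos(b))


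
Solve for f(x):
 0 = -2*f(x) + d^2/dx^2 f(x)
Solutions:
 f(x) = C1*exp(-sqrt(2)*x) + C2*exp(sqrt(2)*x)


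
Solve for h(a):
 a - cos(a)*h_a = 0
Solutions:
 h(a) = C1 + Integral(a/cos(a), a)


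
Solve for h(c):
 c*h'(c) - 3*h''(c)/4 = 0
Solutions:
 h(c) = C1 + C2*erfi(sqrt(6)*c/3)


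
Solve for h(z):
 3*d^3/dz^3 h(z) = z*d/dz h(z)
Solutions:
 h(z) = C1 + Integral(C2*airyai(3^(2/3)*z/3) + C3*airybi(3^(2/3)*z/3), z)


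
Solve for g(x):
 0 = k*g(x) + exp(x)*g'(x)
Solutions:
 g(x) = C1*exp(k*exp(-x))


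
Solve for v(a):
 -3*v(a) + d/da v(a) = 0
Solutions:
 v(a) = C1*exp(3*a)


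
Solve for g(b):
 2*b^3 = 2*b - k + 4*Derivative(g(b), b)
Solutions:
 g(b) = C1 + b^4/8 - b^2/4 + b*k/4


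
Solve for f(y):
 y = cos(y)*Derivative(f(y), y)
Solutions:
 f(y) = C1 + Integral(y/cos(y), y)


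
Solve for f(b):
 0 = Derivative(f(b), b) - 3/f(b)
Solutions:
 f(b) = -sqrt(C1 + 6*b)
 f(b) = sqrt(C1 + 6*b)


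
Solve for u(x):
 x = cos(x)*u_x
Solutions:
 u(x) = C1 + Integral(x/cos(x), x)


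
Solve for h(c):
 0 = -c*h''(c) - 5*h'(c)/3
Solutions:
 h(c) = C1 + C2/c^(2/3)


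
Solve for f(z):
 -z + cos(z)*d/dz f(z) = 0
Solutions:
 f(z) = C1 + Integral(z/cos(z), z)


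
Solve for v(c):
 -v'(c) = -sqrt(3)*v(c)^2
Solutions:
 v(c) = -1/(C1 + sqrt(3)*c)


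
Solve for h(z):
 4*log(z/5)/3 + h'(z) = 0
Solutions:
 h(z) = C1 - 4*z*log(z)/3 + 4*z/3 + 4*z*log(5)/3


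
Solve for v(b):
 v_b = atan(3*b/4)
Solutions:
 v(b) = C1 + b*atan(3*b/4) - 2*log(9*b^2 + 16)/3


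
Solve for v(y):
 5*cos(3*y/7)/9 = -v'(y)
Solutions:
 v(y) = C1 - 35*sin(3*y/7)/27


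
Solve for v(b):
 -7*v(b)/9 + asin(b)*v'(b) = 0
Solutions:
 v(b) = C1*exp(7*Integral(1/asin(b), b)/9)


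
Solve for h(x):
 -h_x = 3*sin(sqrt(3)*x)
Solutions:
 h(x) = C1 + sqrt(3)*cos(sqrt(3)*x)


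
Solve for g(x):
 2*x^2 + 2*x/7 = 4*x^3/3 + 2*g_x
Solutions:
 g(x) = C1 - x^4/6 + x^3/3 + x^2/14


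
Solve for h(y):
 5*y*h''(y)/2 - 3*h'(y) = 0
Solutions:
 h(y) = C1 + C2*y^(11/5)


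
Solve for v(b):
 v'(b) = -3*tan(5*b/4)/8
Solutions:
 v(b) = C1 + 3*log(cos(5*b/4))/10


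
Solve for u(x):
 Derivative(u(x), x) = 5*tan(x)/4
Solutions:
 u(x) = C1 - 5*log(cos(x))/4


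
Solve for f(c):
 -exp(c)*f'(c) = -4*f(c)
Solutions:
 f(c) = C1*exp(-4*exp(-c))


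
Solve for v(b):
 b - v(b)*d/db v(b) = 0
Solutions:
 v(b) = -sqrt(C1 + b^2)
 v(b) = sqrt(C1 + b^2)


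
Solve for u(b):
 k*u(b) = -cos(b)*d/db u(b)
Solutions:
 u(b) = C1*exp(k*(log(sin(b) - 1) - log(sin(b) + 1))/2)


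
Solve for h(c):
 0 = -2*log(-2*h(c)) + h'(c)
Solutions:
 -Integral(1/(log(-_y) + log(2)), (_y, h(c)))/2 = C1 - c


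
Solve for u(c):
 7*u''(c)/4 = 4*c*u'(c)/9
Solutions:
 u(c) = C1 + C2*erfi(2*sqrt(14)*c/21)


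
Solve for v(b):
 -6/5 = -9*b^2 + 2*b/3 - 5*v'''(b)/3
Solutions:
 v(b) = C1 + C2*b + C3*b^2 - 9*b^5/100 + b^4/60 + 3*b^3/25


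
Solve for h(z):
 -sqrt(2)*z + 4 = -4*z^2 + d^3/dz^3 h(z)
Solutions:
 h(z) = C1 + C2*z + C3*z^2 + z^5/15 - sqrt(2)*z^4/24 + 2*z^3/3


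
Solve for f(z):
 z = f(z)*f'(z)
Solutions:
 f(z) = -sqrt(C1 + z^2)
 f(z) = sqrt(C1 + z^2)


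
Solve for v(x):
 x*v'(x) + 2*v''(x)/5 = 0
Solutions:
 v(x) = C1 + C2*erf(sqrt(5)*x/2)


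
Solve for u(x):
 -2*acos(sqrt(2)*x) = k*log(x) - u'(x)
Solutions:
 u(x) = C1 + k*x*(log(x) - 1) + 2*x*acos(sqrt(2)*x) - sqrt(2)*sqrt(1 - 2*x^2)


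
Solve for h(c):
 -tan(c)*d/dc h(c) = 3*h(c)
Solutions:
 h(c) = C1/sin(c)^3


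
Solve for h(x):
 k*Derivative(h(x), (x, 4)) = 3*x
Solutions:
 h(x) = C1 + C2*x + C3*x^2 + C4*x^3 + x^5/(40*k)


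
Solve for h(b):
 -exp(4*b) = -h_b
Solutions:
 h(b) = C1 + exp(4*b)/4


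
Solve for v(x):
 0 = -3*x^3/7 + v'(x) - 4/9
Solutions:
 v(x) = C1 + 3*x^4/28 + 4*x/9


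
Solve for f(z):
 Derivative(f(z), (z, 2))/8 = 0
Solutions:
 f(z) = C1 + C2*z


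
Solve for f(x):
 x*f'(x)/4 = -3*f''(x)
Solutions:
 f(x) = C1 + C2*erf(sqrt(6)*x/12)


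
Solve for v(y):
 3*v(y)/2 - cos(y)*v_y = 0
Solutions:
 v(y) = C1*(sin(y) + 1)^(3/4)/(sin(y) - 1)^(3/4)


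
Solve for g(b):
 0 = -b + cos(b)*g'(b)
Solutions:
 g(b) = C1 + Integral(b/cos(b), b)


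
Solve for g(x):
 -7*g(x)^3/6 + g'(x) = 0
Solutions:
 g(x) = -sqrt(3)*sqrt(-1/(C1 + 7*x))
 g(x) = sqrt(3)*sqrt(-1/(C1 + 7*x))


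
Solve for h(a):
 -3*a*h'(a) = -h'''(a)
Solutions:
 h(a) = C1 + Integral(C2*airyai(3^(1/3)*a) + C3*airybi(3^(1/3)*a), a)


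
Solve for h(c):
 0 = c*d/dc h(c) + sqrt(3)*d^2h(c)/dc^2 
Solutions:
 h(c) = C1 + C2*erf(sqrt(2)*3^(3/4)*c/6)


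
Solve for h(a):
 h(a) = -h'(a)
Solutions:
 h(a) = C1*exp(-a)


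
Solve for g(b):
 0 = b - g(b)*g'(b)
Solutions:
 g(b) = -sqrt(C1 + b^2)
 g(b) = sqrt(C1 + b^2)


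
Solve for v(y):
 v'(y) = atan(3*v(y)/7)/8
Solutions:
 Integral(1/atan(3*_y/7), (_y, v(y))) = C1 + y/8


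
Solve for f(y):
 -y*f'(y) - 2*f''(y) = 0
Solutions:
 f(y) = C1 + C2*erf(y/2)


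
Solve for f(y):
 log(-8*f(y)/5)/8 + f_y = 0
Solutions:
 8*Integral(1/(log(-_y) - log(5) + 3*log(2)), (_y, f(y))) = C1 - y


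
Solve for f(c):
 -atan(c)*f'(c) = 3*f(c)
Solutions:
 f(c) = C1*exp(-3*Integral(1/atan(c), c))


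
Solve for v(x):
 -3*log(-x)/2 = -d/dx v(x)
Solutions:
 v(x) = C1 + 3*x*log(-x)/2 - 3*x/2


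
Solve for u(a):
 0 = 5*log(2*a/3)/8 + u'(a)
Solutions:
 u(a) = C1 - 5*a*log(a)/8 - 5*a*log(2)/8 + 5*a/8 + 5*a*log(3)/8


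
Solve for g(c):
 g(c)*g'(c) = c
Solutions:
 g(c) = -sqrt(C1 + c^2)
 g(c) = sqrt(C1 + c^2)


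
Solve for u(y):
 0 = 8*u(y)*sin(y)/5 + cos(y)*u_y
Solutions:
 u(y) = C1*cos(y)^(8/5)


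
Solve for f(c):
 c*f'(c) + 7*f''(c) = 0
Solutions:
 f(c) = C1 + C2*erf(sqrt(14)*c/14)


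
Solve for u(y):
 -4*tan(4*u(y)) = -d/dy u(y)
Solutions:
 u(y) = -asin(C1*exp(16*y))/4 + pi/4
 u(y) = asin(C1*exp(16*y))/4


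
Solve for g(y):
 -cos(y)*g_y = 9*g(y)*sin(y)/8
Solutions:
 g(y) = C1*cos(y)^(9/8)


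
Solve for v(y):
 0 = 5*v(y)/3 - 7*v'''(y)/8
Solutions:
 v(y) = C3*exp(2*21^(2/3)*5^(1/3)*y/21) + (C1*sin(3^(1/6)*5^(1/3)*7^(2/3)*y/7) + C2*cos(3^(1/6)*5^(1/3)*7^(2/3)*y/7))*exp(-21^(2/3)*5^(1/3)*y/21)


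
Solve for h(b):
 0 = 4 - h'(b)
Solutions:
 h(b) = C1 + 4*b


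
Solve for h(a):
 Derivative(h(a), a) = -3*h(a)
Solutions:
 h(a) = C1*exp(-3*a)


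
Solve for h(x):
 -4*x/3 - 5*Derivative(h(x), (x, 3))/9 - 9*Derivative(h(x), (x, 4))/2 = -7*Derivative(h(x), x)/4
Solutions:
 h(x) = C1 + C2*exp(-x*(200*2^(2/3)/(729*sqrt(234197481) + 11156261)^(1/3) + 40 + 2^(1/3)*(729*sqrt(234197481) + 11156261)^(1/3))/972)*sin(2^(1/3)*sqrt(3)*x*(-(729*sqrt(234197481) + 11156261)^(1/3) + 200*2^(1/3)/(729*sqrt(234197481) + 11156261)^(1/3))/972) + C3*exp(-x*(200*2^(2/3)/(729*sqrt(234197481) + 11156261)^(1/3) + 40 + 2^(1/3)*(729*sqrt(234197481) + 11156261)^(1/3))/972)*cos(2^(1/3)*sqrt(3)*x*(-(729*sqrt(234197481) + 11156261)^(1/3) + 200*2^(1/3)/(729*sqrt(234197481) + 11156261)^(1/3))/972) + C4*exp(x*(-20 + 200*2^(2/3)/(729*sqrt(234197481) + 11156261)^(1/3) + 2^(1/3)*(729*sqrt(234197481) + 11156261)^(1/3))/486) + 8*x^2/21


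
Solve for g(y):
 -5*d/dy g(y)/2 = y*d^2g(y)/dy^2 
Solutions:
 g(y) = C1 + C2/y^(3/2)


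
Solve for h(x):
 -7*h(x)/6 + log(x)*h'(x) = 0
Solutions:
 h(x) = C1*exp(7*li(x)/6)


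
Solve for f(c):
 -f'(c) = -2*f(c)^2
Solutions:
 f(c) = -1/(C1 + 2*c)


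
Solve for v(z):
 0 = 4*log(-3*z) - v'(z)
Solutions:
 v(z) = C1 + 4*z*log(-z) + 4*z*(-1 + log(3))


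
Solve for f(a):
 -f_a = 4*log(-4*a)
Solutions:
 f(a) = C1 - 4*a*log(-a) + 4*a*(1 - 2*log(2))


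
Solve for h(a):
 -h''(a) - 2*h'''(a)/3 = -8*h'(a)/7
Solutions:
 h(a) = C1 + C2*exp(a*(-21 + sqrt(1785))/28) + C3*exp(-a*(21 + sqrt(1785))/28)


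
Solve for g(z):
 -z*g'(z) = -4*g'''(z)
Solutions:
 g(z) = C1 + Integral(C2*airyai(2^(1/3)*z/2) + C3*airybi(2^(1/3)*z/2), z)


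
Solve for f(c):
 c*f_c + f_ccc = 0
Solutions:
 f(c) = C1 + Integral(C2*airyai(-c) + C3*airybi(-c), c)


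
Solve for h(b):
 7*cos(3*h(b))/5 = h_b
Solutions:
 -7*b/5 - log(sin(3*h(b)) - 1)/6 + log(sin(3*h(b)) + 1)/6 = C1


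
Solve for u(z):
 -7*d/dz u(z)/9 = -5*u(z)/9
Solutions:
 u(z) = C1*exp(5*z/7)


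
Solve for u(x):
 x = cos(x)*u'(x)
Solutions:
 u(x) = C1 + Integral(x/cos(x), x)


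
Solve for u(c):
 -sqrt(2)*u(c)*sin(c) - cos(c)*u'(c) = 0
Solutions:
 u(c) = C1*cos(c)^(sqrt(2))


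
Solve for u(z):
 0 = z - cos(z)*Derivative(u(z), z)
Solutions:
 u(z) = C1 + Integral(z/cos(z), z)


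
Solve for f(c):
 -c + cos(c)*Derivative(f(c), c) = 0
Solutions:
 f(c) = C1 + Integral(c/cos(c), c)


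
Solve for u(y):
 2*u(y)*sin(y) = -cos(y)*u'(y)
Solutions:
 u(y) = C1*cos(y)^2


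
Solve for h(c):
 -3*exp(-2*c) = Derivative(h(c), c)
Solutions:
 h(c) = C1 + 3*exp(-2*c)/2


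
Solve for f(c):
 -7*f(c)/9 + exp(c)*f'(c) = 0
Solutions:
 f(c) = C1*exp(-7*exp(-c)/9)


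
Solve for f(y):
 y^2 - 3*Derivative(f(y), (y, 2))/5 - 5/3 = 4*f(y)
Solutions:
 f(y) = C1*sin(2*sqrt(15)*y/3) + C2*cos(2*sqrt(15)*y/3) + y^2/4 - 59/120


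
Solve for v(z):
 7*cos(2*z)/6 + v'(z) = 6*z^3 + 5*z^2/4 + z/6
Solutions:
 v(z) = C1 + 3*z^4/2 + 5*z^3/12 + z^2/12 - 7*sin(2*z)/12


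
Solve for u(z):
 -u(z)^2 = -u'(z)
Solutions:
 u(z) = -1/(C1 + z)


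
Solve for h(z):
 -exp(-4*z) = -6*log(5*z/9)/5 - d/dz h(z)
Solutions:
 h(z) = C1 - 6*z*log(z)/5 + 6*z*(-log(5) + 1 + 2*log(3))/5 - exp(-4*z)/4


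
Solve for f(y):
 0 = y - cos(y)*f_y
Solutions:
 f(y) = C1 + Integral(y/cos(y), y)


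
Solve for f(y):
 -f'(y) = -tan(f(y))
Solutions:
 f(y) = pi - asin(C1*exp(y))
 f(y) = asin(C1*exp(y))


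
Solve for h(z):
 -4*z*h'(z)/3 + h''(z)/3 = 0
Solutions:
 h(z) = C1 + C2*erfi(sqrt(2)*z)


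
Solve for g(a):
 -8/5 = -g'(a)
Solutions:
 g(a) = C1 + 8*a/5


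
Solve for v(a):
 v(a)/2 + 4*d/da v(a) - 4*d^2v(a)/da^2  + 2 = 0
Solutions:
 v(a) = C1*exp(a*(2 - sqrt(6))/4) + C2*exp(a*(2 + sqrt(6))/4) - 4


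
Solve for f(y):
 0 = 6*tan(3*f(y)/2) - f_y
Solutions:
 f(y) = -2*asin(C1*exp(9*y))/3 + 2*pi/3
 f(y) = 2*asin(C1*exp(9*y))/3


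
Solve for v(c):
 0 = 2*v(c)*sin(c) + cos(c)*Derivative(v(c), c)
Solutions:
 v(c) = C1*cos(c)^2


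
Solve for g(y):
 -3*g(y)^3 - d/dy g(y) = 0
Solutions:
 g(y) = -sqrt(2)*sqrt(-1/(C1 - 3*y))/2
 g(y) = sqrt(2)*sqrt(-1/(C1 - 3*y))/2


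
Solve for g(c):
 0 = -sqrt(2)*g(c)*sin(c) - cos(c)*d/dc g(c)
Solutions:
 g(c) = C1*cos(c)^(sqrt(2))


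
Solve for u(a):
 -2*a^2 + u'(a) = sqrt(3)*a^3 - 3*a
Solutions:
 u(a) = C1 + sqrt(3)*a^4/4 + 2*a^3/3 - 3*a^2/2


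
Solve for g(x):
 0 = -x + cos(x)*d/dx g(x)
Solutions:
 g(x) = C1 + Integral(x/cos(x), x)


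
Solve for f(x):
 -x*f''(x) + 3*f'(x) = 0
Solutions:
 f(x) = C1 + C2*x^4


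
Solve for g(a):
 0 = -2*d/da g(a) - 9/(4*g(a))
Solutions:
 g(a) = -sqrt(C1 - 9*a)/2
 g(a) = sqrt(C1 - 9*a)/2


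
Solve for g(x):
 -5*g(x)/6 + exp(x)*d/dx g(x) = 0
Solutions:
 g(x) = C1*exp(-5*exp(-x)/6)


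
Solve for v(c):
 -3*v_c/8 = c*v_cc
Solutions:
 v(c) = C1 + C2*c^(5/8)


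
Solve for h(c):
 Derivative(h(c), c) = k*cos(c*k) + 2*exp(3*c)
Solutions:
 h(c) = C1 + 2*exp(3*c)/3 + sin(c*k)


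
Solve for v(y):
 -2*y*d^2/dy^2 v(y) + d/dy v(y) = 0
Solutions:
 v(y) = C1 + C2*y^(3/2)


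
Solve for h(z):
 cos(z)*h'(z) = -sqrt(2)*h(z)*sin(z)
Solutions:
 h(z) = C1*cos(z)^(sqrt(2))


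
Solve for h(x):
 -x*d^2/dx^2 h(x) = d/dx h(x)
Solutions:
 h(x) = C1 + C2*log(x)


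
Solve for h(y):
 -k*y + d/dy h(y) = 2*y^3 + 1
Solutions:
 h(y) = C1 + k*y^2/2 + y^4/2 + y


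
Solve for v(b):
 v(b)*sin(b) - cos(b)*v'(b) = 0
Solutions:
 v(b) = C1/cos(b)


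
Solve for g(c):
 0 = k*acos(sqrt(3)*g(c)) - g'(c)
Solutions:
 Integral(1/acos(sqrt(3)*_y), (_y, g(c))) = C1 + c*k


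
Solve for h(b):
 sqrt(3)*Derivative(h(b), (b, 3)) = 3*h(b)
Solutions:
 h(b) = C3*exp(3^(1/6)*b) + (C1*sin(3^(2/3)*b/2) + C2*cos(3^(2/3)*b/2))*exp(-3^(1/6)*b/2)


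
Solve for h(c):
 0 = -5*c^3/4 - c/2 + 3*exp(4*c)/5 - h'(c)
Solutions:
 h(c) = C1 - 5*c^4/16 - c^2/4 + 3*exp(4*c)/20


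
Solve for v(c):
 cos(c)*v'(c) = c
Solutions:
 v(c) = C1 + Integral(c/cos(c), c)


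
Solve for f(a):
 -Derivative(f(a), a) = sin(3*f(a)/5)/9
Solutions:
 a/9 + 5*log(cos(3*f(a)/5) - 1)/6 - 5*log(cos(3*f(a)/5) + 1)/6 = C1


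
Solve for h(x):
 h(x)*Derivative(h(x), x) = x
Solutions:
 h(x) = -sqrt(C1 + x^2)
 h(x) = sqrt(C1 + x^2)


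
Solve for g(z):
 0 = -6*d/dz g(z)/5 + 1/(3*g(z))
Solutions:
 g(z) = -sqrt(C1 + 5*z)/3
 g(z) = sqrt(C1 + 5*z)/3


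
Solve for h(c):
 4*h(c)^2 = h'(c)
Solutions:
 h(c) = -1/(C1 + 4*c)


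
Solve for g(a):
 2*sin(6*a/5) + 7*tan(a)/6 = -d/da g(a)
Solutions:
 g(a) = C1 + 7*log(cos(a))/6 + 5*cos(6*a/5)/3


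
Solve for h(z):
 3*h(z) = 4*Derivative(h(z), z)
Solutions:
 h(z) = C1*exp(3*z/4)


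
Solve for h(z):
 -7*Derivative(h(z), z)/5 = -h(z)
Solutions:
 h(z) = C1*exp(5*z/7)


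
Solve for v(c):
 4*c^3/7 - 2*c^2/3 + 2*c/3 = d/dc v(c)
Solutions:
 v(c) = C1 + c^4/7 - 2*c^3/9 + c^2/3


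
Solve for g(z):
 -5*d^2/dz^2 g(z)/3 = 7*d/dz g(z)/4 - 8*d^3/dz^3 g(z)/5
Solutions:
 g(z) = C1 + C2*exp(z*(25 - sqrt(3145))/48) + C3*exp(z*(25 + sqrt(3145))/48)


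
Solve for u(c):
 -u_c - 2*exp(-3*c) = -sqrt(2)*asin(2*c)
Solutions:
 u(c) = C1 + sqrt(2)*c*asin(2*c) + sqrt(2)*sqrt(1 - 4*c^2)/2 + 2*exp(-3*c)/3


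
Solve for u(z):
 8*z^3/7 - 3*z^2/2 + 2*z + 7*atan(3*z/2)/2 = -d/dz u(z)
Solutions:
 u(z) = C1 - 2*z^4/7 + z^3/2 - z^2 - 7*z*atan(3*z/2)/2 + 7*log(9*z^2 + 4)/6


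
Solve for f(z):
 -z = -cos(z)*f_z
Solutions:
 f(z) = C1 + Integral(z/cos(z), z)


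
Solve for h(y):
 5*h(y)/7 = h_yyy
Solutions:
 h(y) = C3*exp(5^(1/3)*7^(2/3)*y/7) + (C1*sin(sqrt(3)*5^(1/3)*7^(2/3)*y/14) + C2*cos(sqrt(3)*5^(1/3)*7^(2/3)*y/14))*exp(-5^(1/3)*7^(2/3)*y/14)


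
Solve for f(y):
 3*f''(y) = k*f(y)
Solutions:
 f(y) = C1*exp(-sqrt(3)*sqrt(k)*y/3) + C2*exp(sqrt(3)*sqrt(k)*y/3)


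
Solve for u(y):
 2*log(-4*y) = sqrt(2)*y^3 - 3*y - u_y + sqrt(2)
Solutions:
 u(y) = C1 + sqrt(2)*y^4/4 - 3*y^2/2 - 2*y*log(-y) + y*(-4*log(2) + sqrt(2) + 2)


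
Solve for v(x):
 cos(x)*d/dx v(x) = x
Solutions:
 v(x) = C1 + Integral(x/cos(x), x)


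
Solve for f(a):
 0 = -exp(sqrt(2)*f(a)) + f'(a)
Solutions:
 f(a) = sqrt(2)*(2*log(-1/(C1 + a)) - log(2))/4


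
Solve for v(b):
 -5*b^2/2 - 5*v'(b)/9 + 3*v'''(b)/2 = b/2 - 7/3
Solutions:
 v(b) = C1 + C2*exp(-sqrt(30)*b/9) + C3*exp(sqrt(30)*b/9) - 3*b^3/2 - 9*b^2/20 - 201*b/10


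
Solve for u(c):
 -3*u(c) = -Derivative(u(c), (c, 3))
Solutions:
 u(c) = C3*exp(3^(1/3)*c) + (C1*sin(3^(5/6)*c/2) + C2*cos(3^(5/6)*c/2))*exp(-3^(1/3)*c/2)


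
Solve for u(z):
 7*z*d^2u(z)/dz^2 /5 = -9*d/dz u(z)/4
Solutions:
 u(z) = C1 + C2/z^(17/28)


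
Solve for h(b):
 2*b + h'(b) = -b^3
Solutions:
 h(b) = C1 - b^4/4 - b^2


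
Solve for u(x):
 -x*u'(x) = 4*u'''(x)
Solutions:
 u(x) = C1 + Integral(C2*airyai(-2^(1/3)*x/2) + C3*airybi(-2^(1/3)*x/2), x)


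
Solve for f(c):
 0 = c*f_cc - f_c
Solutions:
 f(c) = C1 + C2*c^2


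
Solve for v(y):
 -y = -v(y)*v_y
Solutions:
 v(y) = -sqrt(C1 + y^2)
 v(y) = sqrt(C1 + y^2)


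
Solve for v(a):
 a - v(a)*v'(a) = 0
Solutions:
 v(a) = -sqrt(C1 + a^2)
 v(a) = sqrt(C1 + a^2)


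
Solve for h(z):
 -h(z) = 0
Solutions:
 h(z) = 0


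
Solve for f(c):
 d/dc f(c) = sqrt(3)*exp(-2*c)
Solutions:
 f(c) = C1 - sqrt(3)*exp(-2*c)/2


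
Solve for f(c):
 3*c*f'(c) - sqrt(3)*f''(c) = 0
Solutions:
 f(c) = C1 + C2*erfi(sqrt(2)*3^(1/4)*c/2)


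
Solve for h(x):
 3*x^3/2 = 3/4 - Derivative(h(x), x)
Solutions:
 h(x) = C1 - 3*x^4/8 + 3*x/4


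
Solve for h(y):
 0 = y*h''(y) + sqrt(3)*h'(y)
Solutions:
 h(y) = C1 + C2*y^(1 - sqrt(3))


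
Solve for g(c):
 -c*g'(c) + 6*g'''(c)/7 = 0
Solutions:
 g(c) = C1 + Integral(C2*airyai(6^(2/3)*7^(1/3)*c/6) + C3*airybi(6^(2/3)*7^(1/3)*c/6), c)


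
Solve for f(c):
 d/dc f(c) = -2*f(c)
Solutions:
 f(c) = C1*exp(-2*c)


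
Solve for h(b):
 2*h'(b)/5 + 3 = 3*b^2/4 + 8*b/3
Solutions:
 h(b) = C1 + 5*b^3/8 + 10*b^2/3 - 15*b/2


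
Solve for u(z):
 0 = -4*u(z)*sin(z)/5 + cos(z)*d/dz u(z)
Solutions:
 u(z) = C1/cos(z)^(4/5)


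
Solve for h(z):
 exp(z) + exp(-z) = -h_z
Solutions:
 h(z) = C1 - 2*sinh(z)


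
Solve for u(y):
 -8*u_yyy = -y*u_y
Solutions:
 u(y) = C1 + Integral(C2*airyai(y/2) + C3*airybi(y/2), y)


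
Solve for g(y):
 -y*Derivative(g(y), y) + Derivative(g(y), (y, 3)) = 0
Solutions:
 g(y) = C1 + Integral(C2*airyai(y) + C3*airybi(y), y)


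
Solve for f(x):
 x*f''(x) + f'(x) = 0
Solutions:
 f(x) = C1 + C2*log(x)


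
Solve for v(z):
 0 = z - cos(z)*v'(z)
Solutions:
 v(z) = C1 + Integral(z/cos(z), z)


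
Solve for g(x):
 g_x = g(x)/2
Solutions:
 g(x) = C1*exp(x/2)


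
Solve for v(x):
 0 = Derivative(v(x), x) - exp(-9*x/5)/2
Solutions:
 v(x) = C1 - 5*exp(-9*x/5)/18


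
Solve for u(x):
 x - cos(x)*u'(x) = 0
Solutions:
 u(x) = C1 + Integral(x/cos(x), x)


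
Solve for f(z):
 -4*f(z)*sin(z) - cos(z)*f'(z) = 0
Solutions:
 f(z) = C1*cos(z)^4


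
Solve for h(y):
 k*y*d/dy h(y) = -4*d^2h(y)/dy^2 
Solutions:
 h(y) = Piecewise((-sqrt(2)*sqrt(pi)*C1*erf(sqrt(2)*sqrt(k)*y/4)/sqrt(k) - C2, (k > 0) | (k < 0)), (-C1*y - C2, True))


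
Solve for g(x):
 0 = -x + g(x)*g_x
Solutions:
 g(x) = -sqrt(C1 + x^2)
 g(x) = sqrt(C1 + x^2)


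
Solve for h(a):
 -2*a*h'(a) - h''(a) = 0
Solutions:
 h(a) = C1 + C2*erf(a)


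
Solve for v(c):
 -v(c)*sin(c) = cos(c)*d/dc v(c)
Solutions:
 v(c) = C1*cos(c)


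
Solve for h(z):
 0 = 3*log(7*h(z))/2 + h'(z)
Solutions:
 2*Integral(1/(log(_y) + log(7)), (_y, h(z)))/3 = C1 - z


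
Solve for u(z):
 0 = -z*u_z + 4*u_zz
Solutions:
 u(z) = C1 + C2*erfi(sqrt(2)*z/4)


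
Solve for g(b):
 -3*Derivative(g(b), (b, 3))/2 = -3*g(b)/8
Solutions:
 g(b) = C3*exp(2^(1/3)*b/2) + (C1*sin(2^(1/3)*sqrt(3)*b/4) + C2*cos(2^(1/3)*sqrt(3)*b/4))*exp(-2^(1/3)*b/4)


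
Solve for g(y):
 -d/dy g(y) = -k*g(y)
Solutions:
 g(y) = C1*exp(k*y)


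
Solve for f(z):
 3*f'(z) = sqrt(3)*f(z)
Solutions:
 f(z) = C1*exp(sqrt(3)*z/3)


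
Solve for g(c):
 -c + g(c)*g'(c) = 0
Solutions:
 g(c) = -sqrt(C1 + c^2)
 g(c) = sqrt(C1 + c^2)


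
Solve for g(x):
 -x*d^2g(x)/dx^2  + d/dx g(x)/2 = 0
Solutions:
 g(x) = C1 + C2*x^(3/2)


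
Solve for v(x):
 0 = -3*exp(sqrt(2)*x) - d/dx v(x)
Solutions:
 v(x) = C1 - 3*sqrt(2)*exp(sqrt(2)*x)/2


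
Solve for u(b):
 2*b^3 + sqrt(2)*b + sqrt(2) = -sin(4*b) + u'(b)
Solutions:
 u(b) = C1 + b^4/2 + sqrt(2)*b^2/2 + sqrt(2)*b - cos(4*b)/4


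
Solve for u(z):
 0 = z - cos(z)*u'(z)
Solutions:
 u(z) = C1 + Integral(z/cos(z), z)


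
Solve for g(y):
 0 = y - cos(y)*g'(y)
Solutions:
 g(y) = C1 + Integral(y/cos(y), y)


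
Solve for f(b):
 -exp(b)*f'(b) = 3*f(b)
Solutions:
 f(b) = C1*exp(3*exp(-b))


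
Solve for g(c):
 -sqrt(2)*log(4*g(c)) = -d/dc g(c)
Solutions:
 -sqrt(2)*Integral(1/(log(_y) + 2*log(2)), (_y, g(c)))/2 = C1 - c


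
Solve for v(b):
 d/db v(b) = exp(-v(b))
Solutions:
 v(b) = log(C1 + b)


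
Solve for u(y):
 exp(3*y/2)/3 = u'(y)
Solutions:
 u(y) = C1 + 2*exp(3*y/2)/9


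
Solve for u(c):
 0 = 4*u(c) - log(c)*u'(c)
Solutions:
 u(c) = C1*exp(4*li(c))


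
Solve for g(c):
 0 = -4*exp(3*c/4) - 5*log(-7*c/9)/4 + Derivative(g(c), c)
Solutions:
 g(c) = C1 + 5*c*log(-c)/4 + 5*c*(-2*log(3) - 1 + log(7))/4 + 16*exp(3*c/4)/3


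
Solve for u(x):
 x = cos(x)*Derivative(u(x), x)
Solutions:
 u(x) = C1 + Integral(x/cos(x), x)


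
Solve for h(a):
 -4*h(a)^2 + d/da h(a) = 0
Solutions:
 h(a) = -1/(C1 + 4*a)


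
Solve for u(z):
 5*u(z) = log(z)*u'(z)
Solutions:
 u(z) = C1*exp(5*li(z))


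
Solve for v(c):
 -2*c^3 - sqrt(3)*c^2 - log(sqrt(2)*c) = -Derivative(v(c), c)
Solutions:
 v(c) = C1 + c^4/2 + sqrt(3)*c^3/3 + c*log(c) - c + c*log(2)/2


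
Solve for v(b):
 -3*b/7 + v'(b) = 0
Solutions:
 v(b) = C1 + 3*b^2/14


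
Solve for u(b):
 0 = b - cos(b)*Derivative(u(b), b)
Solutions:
 u(b) = C1 + Integral(b/cos(b), b)


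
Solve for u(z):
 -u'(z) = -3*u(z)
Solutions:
 u(z) = C1*exp(3*z)


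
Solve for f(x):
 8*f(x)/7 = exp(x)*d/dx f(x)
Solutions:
 f(x) = C1*exp(-8*exp(-x)/7)


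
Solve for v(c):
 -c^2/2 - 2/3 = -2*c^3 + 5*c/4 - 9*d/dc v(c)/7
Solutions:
 v(c) = C1 - 7*c^4/18 + 7*c^3/54 + 35*c^2/72 + 14*c/27


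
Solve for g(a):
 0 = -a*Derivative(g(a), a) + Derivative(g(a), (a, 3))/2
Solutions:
 g(a) = C1 + Integral(C2*airyai(2^(1/3)*a) + C3*airybi(2^(1/3)*a), a)


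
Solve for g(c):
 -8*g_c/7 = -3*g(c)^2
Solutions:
 g(c) = -8/(C1 + 21*c)


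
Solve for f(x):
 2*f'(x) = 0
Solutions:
 f(x) = C1


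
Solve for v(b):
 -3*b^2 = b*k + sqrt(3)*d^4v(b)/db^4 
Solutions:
 v(b) = C1 + C2*b + C3*b^2 + C4*b^3 - sqrt(3)*b^6/360 - sqrt(3)*b^5*k/360


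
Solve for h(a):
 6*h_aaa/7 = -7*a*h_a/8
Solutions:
 h(a) = C1 + Integral(C2*airyai(-42^(2/3)*a/12) + C3*airybi(-42^(2/3)*a/12), a)


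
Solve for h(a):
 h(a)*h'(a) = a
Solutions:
 h(a) = -sqrt(C1 + a^2)
 h(a) = sqrt(C1 + a^2)


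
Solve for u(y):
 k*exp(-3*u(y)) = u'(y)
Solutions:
 u(y) = log(C1 + 3*k*y)/3
 u(y) = log((-3^(1/3) - 3^(5/6)*I)*(C1 + k*y)^(1/3)/2)
 u(y) = log((-3^(1/3) + 3^(5/6)*I)*(C1 + k*y)^(1/3)/2)


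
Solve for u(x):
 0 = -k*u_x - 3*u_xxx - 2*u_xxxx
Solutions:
 u(x) = C1 + C2*exp(-x*((2*k + sqrt((2*k + 1)^2 - 1) + 1)^(1/3) + 1 + (2*k + sqrt((2*k + 1)^2 - 1) + 1)^(-1/3))/2) + C3*exp(x*((2*k + sqrt((2*k + 1)^2 - 1) + 1)^(1/3)/4 - sqrt(3)*I*(2*k + sqrt((2*k + 1)^2 - 1) + 1)^(1/3)/4 - 1/2 - 1/((-1 + sqrt(3)*I)*(2*k + sqrt((2*k + 1)^2 - 1) + 1)^(1/3)))) + C4*exp(x*((2*k + sqrt((2*k + 1)^2 - 1) + 1)^(1/3)/4 + sqrt(3)*I*(2*k + sqrt((2*k + 1)^2 - 1) + 1)^(1/3)/4 - 1/2 + 1/((1 + sqrt(3)*I)*(2*k + sqrt((2*k + 1)^2 - 1) + 1)^(1/3))))


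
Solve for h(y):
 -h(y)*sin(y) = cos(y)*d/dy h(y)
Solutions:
 h(y) = C1*cos(y)


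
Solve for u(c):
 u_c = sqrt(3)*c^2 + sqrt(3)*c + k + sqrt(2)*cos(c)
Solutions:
 u(c) = C1 + sqrt(3)*c^3/3 + sqrt(3)*c^2/2 + c*k + sqrt(2)*sin(c)


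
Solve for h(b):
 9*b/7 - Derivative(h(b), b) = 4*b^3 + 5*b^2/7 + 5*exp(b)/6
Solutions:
 h(b) = C1 - b^4 - 5*b^3/21 + 9*b^2/14 - 5*exp(b)/6


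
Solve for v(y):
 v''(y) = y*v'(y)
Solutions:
 v(y) = C1 + C2*erfi(sqrt(2)*y/2)


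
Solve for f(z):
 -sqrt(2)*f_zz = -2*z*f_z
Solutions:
 f(z) = C1 + C2*erfi(2^(3/4)*z/2)


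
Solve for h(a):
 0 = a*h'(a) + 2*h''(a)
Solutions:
 h(a) = C1 + C2*erf(a/2)


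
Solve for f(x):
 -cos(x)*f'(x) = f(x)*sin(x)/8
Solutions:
 f(x) = C1*cos(x)^(1/8)


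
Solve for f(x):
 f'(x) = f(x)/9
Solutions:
 f(x) = C1*exp(x/9)


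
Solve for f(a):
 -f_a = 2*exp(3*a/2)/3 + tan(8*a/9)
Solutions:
 f(a) = C1 - 4*exp(3*a/2)/9 + 9*log(cos(8*a/9))/8


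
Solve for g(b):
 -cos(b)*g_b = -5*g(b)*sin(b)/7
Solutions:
 g(b) = C1/cos(b)^(5/7)


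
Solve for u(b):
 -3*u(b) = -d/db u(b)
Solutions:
 u(b) = C1*exp(3*b)


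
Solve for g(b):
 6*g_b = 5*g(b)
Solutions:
 g(b) = C1*exp(5*b/6)


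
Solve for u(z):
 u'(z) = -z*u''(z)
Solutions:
 u(z) = C1 + C2*log(z)


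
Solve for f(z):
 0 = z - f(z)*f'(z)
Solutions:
 f(z) = -sqrt(C1 + z^2)
 f(z) = sqrt(C1 + z^2)


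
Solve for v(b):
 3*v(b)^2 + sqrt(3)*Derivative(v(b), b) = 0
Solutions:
 v(b) = 1/(C1 + sqrt(3)*b)


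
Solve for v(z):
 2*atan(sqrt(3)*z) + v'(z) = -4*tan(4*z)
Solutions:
 v(z) = C1 - 2*z*atan(sqrt(3)*z) + sqrt(3)*log(3*z^2 + 1)/3 + log(cos(4*z))


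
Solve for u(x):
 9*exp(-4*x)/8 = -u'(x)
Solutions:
 u(x) = C1 + 9*exp(-4*x)/32


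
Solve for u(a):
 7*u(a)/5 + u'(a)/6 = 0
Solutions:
 u(a) = C1*exp(-42*a/5)


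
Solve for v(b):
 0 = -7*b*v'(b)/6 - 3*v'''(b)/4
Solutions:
 v(b) = C1 + Integral(C2*airyai(-42^(1/3)*b/3) + C3*airybi(-42^(1/3)*b/3), b)


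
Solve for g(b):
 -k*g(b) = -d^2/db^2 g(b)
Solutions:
 g(b) = C1*exp(-b*sqrt(k)) + C2*exp(b*sqrt(k))


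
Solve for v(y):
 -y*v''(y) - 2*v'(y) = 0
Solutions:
 v(y) = C1 + C2/y


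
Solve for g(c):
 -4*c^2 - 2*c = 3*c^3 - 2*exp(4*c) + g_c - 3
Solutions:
 g(c) = C1 - 3*c^4/4 - 4*c^3/3 - c^2 + 3*c + exp(4*c)/2


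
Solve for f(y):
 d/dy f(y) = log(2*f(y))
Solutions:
 -Integral(1/(log(_y) + log(2)), (_y, f(y))) = C1 - y


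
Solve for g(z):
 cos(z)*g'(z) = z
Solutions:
 g(z) = C1 + Integral(z/cos(z), z)


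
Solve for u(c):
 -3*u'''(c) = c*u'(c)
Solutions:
 u(c) = C1 + Integral(C2*airyai(-3^(2/3)*c/3) + C3*airybi(-3^(2/3)*c/3), c)


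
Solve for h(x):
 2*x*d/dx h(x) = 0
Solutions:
 h(x) = C1


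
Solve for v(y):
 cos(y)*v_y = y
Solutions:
 v(y) = C1 + Integral(y/cos(y), y)


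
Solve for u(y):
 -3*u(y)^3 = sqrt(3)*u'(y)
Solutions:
 u(y) = -sqrt(2)*sqrt(-1/(C1 - sqrt(3)*y))/2
 u(y) = sqrt(2)*sqrt(-1/(C1 - sqrt(3)*y))/2


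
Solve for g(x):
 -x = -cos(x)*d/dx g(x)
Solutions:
 g(x) = C1 + Integral(x/cos(x), x)


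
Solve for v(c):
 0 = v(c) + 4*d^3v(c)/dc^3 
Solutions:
 v(c) = C3*exp(-2^(1/3)*c/2) + (C1*sin(2^(1/3)*sqrt(3)*c/4) + C2*cos(2^(1/3)*sqrt(3)*c/4))*exp(2^(1/3)*c/4)


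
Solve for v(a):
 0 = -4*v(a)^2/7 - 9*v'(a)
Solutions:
 v(a) = 63/(C1 + 4*a)


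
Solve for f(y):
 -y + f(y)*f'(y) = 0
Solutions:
 f(y) = -sqrt(C1 + y^2)
 f(y) = sqrt(C1 + y^2)


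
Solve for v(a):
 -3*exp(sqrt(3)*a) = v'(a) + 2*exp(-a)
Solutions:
 v(a) = C1 - sqrt(3)*exp(sqrt(3)*a) + 2*exp(-a)


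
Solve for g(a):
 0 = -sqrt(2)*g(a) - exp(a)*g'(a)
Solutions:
 g(a) = C1*exp(sqrt(2)*exp(-a))


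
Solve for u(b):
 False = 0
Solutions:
 u(b) = C1 - 3*b*asin(b/3)/5 + zoo*b - 3*sqrt(9 - b^2)/5


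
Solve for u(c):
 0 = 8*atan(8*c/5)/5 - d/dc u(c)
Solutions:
 u(c) = C1 + 8*c*atan(8*c/5)/5 - log(64*c^2 + 25)/2


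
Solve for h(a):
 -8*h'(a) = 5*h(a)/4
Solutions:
 h(a) = C1*exp(-5*a/32)


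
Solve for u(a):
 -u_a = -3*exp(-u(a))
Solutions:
 u(a) = log(C1 + 3*a)


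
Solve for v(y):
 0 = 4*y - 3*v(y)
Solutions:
 v(y) = 4*y/3


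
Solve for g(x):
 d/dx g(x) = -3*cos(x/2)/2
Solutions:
 g(x) = C1 - 3*sin(x/2)


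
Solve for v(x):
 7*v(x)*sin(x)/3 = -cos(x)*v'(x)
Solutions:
 v(x) = C1*cos(x)^(7/3)


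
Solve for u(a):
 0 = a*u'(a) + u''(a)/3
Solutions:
 u(a) = C1 + C2*erf(sqrt(6)*a/2)


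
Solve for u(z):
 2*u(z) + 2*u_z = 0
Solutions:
 u(z) = C1*exp(-z)


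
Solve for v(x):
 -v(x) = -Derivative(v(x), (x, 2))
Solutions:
 v(x) = C1*exp(-x) + C2*exp(x)


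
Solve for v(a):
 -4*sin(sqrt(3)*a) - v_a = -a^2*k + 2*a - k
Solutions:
 v(a) = C1 + a^3*k/3 - a^2 + a*k + 4*sqrt(3)*cos(sqrt(3)*a)/3


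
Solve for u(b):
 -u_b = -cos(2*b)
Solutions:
 u(b) = C1 + sin(2*b)/2


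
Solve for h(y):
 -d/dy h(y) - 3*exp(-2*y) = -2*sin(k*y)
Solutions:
 h(y) = C1 + 3*exp(-2*y)/2 - 2*cos(k*y)/k


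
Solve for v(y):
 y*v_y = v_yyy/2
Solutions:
 v(y) = C1 + Integral(C2*airyai(2^(1/3)*y) + C3*airybi(2^(1/3)*y), y)


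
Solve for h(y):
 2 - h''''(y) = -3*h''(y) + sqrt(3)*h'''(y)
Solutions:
 h(y) = C1 + C2*y + C3*exp(y*(-sqrt(3) + sqrt(15))/2) + C4*exp(-y*(sqrt(3) + sqrt(15))/2) - y^2/3


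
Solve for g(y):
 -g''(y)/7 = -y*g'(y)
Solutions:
 g(y) = C1 + C2*erfi(sqrt(14)*y/2)


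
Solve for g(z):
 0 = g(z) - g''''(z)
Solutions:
 g(z) = C1*exp(-z) + C2*exp(z) + C3*sin(z) + C4*cos(z)


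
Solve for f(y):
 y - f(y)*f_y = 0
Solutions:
 f(y) = -sqrt(C1 + y^2)
 f(y) = sqrt(C1 + y^2)


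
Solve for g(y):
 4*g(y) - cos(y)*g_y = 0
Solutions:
 g(y) = C1*(sin(y)^2 + 2*sin(y) + 1)/(sin(y)^2 - 2*sin(y) + 1)


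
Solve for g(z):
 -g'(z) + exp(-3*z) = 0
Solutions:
 g(z) = C1 - exp(-3*z)/3


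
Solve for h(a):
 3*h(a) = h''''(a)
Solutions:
 h(a) = C1*exp(-3^(1/4)*a) + C2*exp(3^(1/4)*a) + C3*sin(3^(1/4)*a) + C4*cos(3^(1/4)*a)


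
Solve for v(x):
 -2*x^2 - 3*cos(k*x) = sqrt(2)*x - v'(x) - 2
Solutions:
 v(x) = C1 + 2*x^3/3 + sqrt(2)*x^2/2 - 2*x + 3*sin(k*x)/k


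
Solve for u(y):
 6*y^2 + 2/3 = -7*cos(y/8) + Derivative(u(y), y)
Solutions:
 u(y) = C1 + 2*y^3 + 2*y/3 + 56*sin(y/8)


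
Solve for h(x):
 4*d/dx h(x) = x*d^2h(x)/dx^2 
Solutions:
 h(x) = C1 + C2*x^5


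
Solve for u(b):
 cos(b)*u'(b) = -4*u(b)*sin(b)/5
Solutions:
 u(b) = C1*cos(b)^(4/5)


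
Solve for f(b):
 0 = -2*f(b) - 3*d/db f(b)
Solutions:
 f(b) = C1*exp(-2*b/3)


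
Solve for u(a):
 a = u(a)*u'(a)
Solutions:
 u(a) = -sqrt(C1 + a^2)
 u(a) = sqrt(C1 + a^2)


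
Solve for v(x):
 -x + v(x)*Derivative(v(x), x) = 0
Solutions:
 v(x) = -sqrt(C1 + x^2)
 v(x) = sqrt(C1 + x^2)


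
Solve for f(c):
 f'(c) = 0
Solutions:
 f(c) = C1


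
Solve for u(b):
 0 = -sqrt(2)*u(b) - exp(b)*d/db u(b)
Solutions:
 u(b) = C1*exp(sqrt(2)*exp(-b))


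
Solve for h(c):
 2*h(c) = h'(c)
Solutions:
 h(c) = C1*exp(2*c)


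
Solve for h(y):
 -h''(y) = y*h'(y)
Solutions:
 h(y) = C1 + C2*erf(sqrt(2)*y/2)


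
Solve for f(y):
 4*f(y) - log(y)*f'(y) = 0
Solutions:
 f(y) = C1*exp(4*li(y))


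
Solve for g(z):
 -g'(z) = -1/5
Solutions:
 g(z) = C1 + z/5


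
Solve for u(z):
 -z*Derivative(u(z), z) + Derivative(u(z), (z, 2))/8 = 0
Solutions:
 u(z) = C1 + C2*erfi(2*z)


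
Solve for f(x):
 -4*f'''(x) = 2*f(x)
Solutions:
 f(x) = C3*exp(-2^(2/3)*x/2) + (C1*sin(2^(2/3)*sqrt(3)*x/4) + C2*cos(2^(2/3)*sqrt(3)*x/4))*exp(2^(2/3)*x/4)


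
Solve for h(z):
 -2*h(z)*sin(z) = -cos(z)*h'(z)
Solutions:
 h(z) = C1/cos(z)^2


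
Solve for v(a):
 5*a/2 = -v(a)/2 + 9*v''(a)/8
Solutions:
 v(a) = C1*exp(-2*a/3) + C2*exp(2*a/3) - 5*a


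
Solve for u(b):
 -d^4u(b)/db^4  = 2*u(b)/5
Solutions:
 u(b) = (C1*sin(10^(3/4)*b/10) + C2*cos(10^(3/4)*b/10))*exp(-10^(3/4)*b/10) + (C3*sin(10^(3/4)*b/10) + C4*cos(10^(3/4)*b/10))*exp(10^(3/4)*b/10)


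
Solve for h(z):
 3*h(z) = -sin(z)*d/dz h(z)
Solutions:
 h(z) = C1*(cos(z) + 1)^(3/2)/(cos(z) - 1)^(3/2)


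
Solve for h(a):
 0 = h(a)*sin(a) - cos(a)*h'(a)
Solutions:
 h(a) = C1/cos(a)


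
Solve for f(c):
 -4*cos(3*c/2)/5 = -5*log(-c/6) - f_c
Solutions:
 f(c) = C1 - 5*c*log(-c) + 5*c + 5*c*log(6) + 8*sin(3*c/2)/15


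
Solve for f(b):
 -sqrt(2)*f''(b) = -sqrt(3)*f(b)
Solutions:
 f(b) = C1*exp(-2^(3/4)*3^(1/4)*b/2) + C2*exp(2^(3/4)*3^(1/4)*b/2)


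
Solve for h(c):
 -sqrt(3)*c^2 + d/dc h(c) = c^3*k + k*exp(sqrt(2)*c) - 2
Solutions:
 h(c) = C1 + c^4*k/4 + sqrt(3)*c^3/3 - 2*c + sqrt(2)*k*exp(sqrt(2)*c)/2


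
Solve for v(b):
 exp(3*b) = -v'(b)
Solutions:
 v(b) = C1 - exp(3*b)/3


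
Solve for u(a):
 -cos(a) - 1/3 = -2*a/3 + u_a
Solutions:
 u(a) = C1 + a^2/3 - a/3 - sin(a)


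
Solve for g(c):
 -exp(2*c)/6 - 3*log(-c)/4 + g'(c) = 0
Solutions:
 g(c) = C1 + 3*c*log(-c)/4 - 3*c/4 + exp(2*c)/12


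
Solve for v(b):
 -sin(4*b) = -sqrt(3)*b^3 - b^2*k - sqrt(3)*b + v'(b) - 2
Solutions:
 v(b) = C1 + sqrt(3)*b^4/4 + b^3*k/3 + sqrt(3)*b^2/2 + 2*b + cos(4*b)/4


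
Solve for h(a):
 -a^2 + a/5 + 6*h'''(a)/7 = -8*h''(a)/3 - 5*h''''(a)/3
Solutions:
 h(a) = C1 + C2*a + a^4/32 - 59*a^3/1120 - 5757*a^2/31360 + (C3*sin(sqrt(1879)*a/35) + C4*cos(sqrt(1879)*a/35))*exp(-9*a/35)


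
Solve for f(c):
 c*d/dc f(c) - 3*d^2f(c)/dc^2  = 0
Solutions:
 f(c) = C1 + C2*erfi(sqrt(6)*c/6)


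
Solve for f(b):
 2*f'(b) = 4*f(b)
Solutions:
 f(b) = C1*exp(2*b)


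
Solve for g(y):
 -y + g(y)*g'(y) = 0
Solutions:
 g(y) = -sqrt(C1 + y^2)
 g(y) = sqrt(C1 + y^2)


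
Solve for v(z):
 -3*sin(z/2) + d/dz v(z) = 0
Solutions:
 v(z) = C1 - 6*cos(z/2)


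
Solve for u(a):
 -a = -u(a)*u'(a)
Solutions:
 u(a) = -sqrt(C1 + a^2)
 u(a) = sqrt(C1 + a^2)


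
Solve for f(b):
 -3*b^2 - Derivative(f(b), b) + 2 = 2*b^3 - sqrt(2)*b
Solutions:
 f(b) = C1 - b^4/2 - b^3 + sqrt(2)*b^2/2 + 2*b


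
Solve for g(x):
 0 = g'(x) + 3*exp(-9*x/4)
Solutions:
 g(x) = C1 + 4*exp(-9*x/4)/3


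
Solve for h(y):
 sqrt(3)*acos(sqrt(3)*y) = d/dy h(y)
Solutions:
 h(y) = C1 + sqrt(3)*(y*acos(sqrt(3)*y) - sqrt(3)*sqrt(1 - 3*y^2)/3)


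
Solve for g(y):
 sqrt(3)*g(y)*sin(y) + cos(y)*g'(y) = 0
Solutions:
 g(y) = C1*cos(y)^(sqrt(3))


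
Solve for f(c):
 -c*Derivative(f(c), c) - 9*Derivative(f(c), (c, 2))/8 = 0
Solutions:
 f(c) = C1 + C2*erf(2*c/3)


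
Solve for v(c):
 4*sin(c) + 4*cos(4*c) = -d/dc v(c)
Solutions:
 v(c) = C1 - sin(4*c) + 4*cos(c)


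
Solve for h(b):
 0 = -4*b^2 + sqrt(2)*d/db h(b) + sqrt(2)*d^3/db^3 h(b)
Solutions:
 h(b) = C1 + C2*sin(b) + C3*cos(b) + 2*sqrt(2)*b^3/3 - 4*sqrt(2)*b


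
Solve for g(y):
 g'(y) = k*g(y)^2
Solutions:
 g(y) = -1/(C1 + k*y)


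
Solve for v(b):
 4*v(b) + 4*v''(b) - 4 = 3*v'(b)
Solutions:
 v(b) = (C1*sin(sqrt(55)*b/8) + C2*cos(sqrt(55)*b/8))*exp(3*b/8) + 1


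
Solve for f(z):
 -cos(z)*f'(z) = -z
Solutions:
 f(z) = C1 + Integral(z/cos(z), z)


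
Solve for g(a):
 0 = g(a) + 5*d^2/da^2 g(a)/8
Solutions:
 g(a) = C1*sin(2*sqrt(10)*a/5) + C2*cos(2*sqrt(10)*a/5)


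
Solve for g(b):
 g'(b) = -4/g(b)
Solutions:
 g(b) = -sqrt(C1 - 8*b)
 g(b) = sqrt(C1 - 8*b)


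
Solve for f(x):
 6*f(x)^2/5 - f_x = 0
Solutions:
 f(x) = -5/(C1 + 6*x)


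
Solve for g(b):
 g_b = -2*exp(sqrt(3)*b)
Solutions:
 g(b) = C1 - 2*sqrt(3)*exp(sqrt(3)*b)/3


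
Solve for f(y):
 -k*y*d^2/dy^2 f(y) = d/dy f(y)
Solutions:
 f(y) = C1 + y^(((re(k) - 1)*re(k) + im(k)^2)/(re(k)^2 + im(k)^2))*(C2*sin(log(y)*Abs(im(k))/(re(k)^2 + im(k)^2)) + C3*cos(log(y)*im(k)/(re(k)^2 + im(k)^2)))


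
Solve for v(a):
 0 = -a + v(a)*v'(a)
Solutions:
 v(a) = -sqrt(C1 + a^2)
 v(a) = sqrt(C1 + a^2)
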